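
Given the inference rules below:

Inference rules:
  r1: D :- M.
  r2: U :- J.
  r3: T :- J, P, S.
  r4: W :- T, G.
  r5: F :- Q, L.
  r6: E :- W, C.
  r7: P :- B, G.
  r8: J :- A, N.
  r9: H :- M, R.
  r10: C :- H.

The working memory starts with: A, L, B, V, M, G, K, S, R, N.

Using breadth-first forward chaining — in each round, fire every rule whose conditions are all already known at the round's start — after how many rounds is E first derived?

4

Round 1 — r1, r7, r8, r9, derive D, P, J, H.
Round 2 — r2, r3, r10, derive U, T, C.
Round 3 — r4, derive W.
Round 4 — r6, derive E.
E first appears in round 4.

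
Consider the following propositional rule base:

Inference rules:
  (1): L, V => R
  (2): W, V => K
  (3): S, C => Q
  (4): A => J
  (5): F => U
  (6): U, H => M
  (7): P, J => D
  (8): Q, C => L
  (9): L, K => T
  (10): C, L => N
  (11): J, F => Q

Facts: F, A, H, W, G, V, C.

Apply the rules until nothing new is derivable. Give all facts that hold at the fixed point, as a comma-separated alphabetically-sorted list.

A, C, F, G, H, J, K, L, M, N, Q, R, T, U, V, W

Round 1: (2) [W, V => K]; (4) [A => J]; (5) [F => U]. Adds K, J, U.
Round 2: (6) [U, H => M]; (11) [J, F => Q]. Adds M, Q.
Round 3: (8) [Q, C => L]. Adds L.
Round 4: (1) [L, V => R]; (9) [L, K => T]; (10) [C, L => N]. Adds R, T, N.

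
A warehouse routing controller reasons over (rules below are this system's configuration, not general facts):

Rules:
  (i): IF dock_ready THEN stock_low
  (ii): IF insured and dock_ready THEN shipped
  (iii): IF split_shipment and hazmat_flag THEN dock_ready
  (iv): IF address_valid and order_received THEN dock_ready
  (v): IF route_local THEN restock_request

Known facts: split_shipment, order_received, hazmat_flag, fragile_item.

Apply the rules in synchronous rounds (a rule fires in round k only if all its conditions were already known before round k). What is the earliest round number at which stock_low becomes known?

2

Round 1: (iii) [IF split_shipment and hazmat_flag THEN dock_ready]. New: dock_ready.
Round 2: (i) [IF dock_ready THEN stock_low]. New: stock_low.
stock_low first appears in round 2.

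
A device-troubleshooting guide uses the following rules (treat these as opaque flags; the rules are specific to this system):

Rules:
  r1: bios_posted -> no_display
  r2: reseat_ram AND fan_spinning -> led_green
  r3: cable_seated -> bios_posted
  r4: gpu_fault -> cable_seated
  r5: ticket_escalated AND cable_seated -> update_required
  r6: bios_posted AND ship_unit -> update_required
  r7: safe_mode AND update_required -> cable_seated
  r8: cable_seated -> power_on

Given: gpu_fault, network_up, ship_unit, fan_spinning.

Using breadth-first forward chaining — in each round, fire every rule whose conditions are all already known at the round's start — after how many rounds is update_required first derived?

3

Round 1 fires r4, giving cable_seated.
Round 2 fires r3, r8, giving bios_posted, power_on.
Round 3 fires r1, r6, giving no_display, update_required.
update_required first appears in round 3.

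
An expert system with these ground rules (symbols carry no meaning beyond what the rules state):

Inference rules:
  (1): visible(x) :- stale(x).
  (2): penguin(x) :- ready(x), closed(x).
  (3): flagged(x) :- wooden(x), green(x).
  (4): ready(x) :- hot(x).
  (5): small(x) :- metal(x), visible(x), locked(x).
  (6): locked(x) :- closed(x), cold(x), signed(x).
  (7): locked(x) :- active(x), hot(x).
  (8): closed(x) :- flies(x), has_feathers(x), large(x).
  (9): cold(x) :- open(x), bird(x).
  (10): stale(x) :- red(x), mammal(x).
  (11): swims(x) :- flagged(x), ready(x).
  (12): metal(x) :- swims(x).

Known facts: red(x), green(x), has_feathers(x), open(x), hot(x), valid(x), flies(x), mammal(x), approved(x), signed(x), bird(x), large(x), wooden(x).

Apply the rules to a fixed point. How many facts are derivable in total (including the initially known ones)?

[1] (3) [flagged(x) :- wooden(x), green(x).]; (4) [ready(x) :- hot(x).]; (8) [closed(x) :- flies(x), has_feathers(x), large(x).]; (9) [cold(x) :- open(x), bird(x).]; (10) [stale(x) :- red(x), mammal(x).]. ⇒ new: flagged(x), ready(x), closed(x), cold(x), stale(x).
[2] (1) [visible(x) :- stale(x).]; (2) [penguin(x) :- ready(x), closed(x).]; (6) [locked(x) :- closed(x), cold(x), signed(x).]; (11) [swims(x) :- flagged(x), ready(x).]. ⇒ new: visible(x), penguin(x), locked(x), swims(x).
[3] (12) [metal(x) :- swims(x).]. ⇒ new: metal(x).
[4] (5) [small(x) :- metal(x), visible(x), locked(x).]. ⇒ new: small(x).
Closure: {approved(x), bird(x), closed(x), cold(x), flagged(x), flies(x), green(x), has_feathers(x), hot(x), large(x), locked(x), mammal(x), metal(x), open(x), penguin(x), ready(x), red(x), signed(x), small(x), stale(x), swims(x), valid(x), visible(x), wooden(x)} — 24 facts.

24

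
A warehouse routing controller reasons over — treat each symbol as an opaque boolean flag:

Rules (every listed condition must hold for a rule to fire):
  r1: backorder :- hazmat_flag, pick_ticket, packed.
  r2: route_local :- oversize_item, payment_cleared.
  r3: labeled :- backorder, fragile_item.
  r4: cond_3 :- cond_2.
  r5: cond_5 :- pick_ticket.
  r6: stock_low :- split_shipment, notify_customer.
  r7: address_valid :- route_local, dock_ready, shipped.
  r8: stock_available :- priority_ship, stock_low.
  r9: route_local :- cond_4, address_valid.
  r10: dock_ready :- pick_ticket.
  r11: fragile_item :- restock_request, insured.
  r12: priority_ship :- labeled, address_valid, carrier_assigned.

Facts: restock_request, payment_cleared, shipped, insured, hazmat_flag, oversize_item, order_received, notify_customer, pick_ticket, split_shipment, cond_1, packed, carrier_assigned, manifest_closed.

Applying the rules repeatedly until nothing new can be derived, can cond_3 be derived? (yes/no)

no

Round 1 fires r1, r2, r5, r6, r10, r11, giving backorder, route_local, cond_5, stock_low, dock_ready, fragile_item.
Round 2 fires r3, r7, giving labeled, address_valid.
Round 3 fires r12, giving priority_ship.
Round 4 fires r8, giving stock_available.
Fixed point reached. cond_3 is concluded only by r4; r4 needs cond_2 (never derived).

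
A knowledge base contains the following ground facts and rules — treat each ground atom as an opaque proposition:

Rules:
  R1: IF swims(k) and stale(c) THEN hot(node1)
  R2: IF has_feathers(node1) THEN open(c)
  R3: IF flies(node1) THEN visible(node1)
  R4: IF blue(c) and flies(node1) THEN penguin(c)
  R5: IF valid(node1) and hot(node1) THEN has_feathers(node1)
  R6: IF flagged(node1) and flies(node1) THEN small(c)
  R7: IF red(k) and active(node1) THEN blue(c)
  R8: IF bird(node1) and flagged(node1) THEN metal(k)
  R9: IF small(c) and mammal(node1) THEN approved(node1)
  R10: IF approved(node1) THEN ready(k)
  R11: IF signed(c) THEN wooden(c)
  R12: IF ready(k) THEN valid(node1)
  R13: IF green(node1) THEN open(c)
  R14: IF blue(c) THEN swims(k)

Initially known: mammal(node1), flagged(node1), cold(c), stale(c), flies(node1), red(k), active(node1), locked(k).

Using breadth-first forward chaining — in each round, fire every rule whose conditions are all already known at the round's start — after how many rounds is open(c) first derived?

Round 1: R3 [IF flies(node1) THEN visible(node1)]; R6 [IF flagged(node1) and flies(node1) THEN small(c)]; R7 [IF red(k) and active(node1) THEN blue(c)]. Adds visible(node1), small(c), blue(c).
Round 2: R4 [IF blue(c) and flies(node1) THEN penguin(c)]; R9 [IF small(c) and mammal(node1) THEN approved(node1)]; R14 [IF blue(c) THEN swims(k)]. Adds penguin(c), approved(node1), swims(k).
Round 3: R1 [IF swims(k) and stale(c) THEN hot(node1)]; R10 [IF approved(node1) THEN ready(k)]. Adds hot(node1), ready(k).
Round 4: R12 [IF ready(k) THEN valid(node1)]. Adds valid(node1).
Round 5: R5 [IF valid(node1) and hot(node1) THEN has_feathers(node1)]. Adds has_feathers(node1).
Round 6: R2 [IF has_feathers(node1) THEN open(c)]. Adds open(c).
open(c) first appears in round 6.

6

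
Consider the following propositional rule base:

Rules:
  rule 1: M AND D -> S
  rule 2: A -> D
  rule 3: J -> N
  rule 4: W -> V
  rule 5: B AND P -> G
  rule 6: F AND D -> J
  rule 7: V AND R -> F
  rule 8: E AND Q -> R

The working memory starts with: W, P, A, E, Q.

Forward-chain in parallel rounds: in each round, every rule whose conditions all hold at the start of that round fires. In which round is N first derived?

4

Round 1: rule 2 [A -> D]; rule 4 [W -> V]; rule 8 [E AND Q -> R]. Adds D, V, R.
Round 2: rule 7 [V AND R -> F]. Adds F.
Round 3: rule 6 [F AND D -> J]. Adds J.
Round 4: rule 3 [J -> N]. Adds N.
N first appears in round 4.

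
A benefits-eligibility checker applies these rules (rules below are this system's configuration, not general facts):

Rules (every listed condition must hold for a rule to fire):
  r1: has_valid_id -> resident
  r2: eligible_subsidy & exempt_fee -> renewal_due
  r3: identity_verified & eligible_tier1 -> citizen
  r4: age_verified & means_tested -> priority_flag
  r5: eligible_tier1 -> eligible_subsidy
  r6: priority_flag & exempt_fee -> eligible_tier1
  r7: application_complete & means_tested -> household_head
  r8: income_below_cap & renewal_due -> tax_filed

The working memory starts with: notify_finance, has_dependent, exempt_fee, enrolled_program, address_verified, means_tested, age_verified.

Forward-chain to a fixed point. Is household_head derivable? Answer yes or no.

no

Round 1: r4 [age_verified & means_tested -> priority_flag]. New: priority_flag.
Round 2: r6 [priority_flag & exempt_fee -> eligible_tier1]. New: eligible_tier1.
Round 3: r5 [eligible_tier1 -> eligible_subsidy]. New: eligible_subsidy.
Round 4: r2 [eligible_subsidy & exempt_fee -> renewal_due]. New: renewal_due.
Fixed point reached. household_head is concluded only by r7; r7 needs application_complete (never derived).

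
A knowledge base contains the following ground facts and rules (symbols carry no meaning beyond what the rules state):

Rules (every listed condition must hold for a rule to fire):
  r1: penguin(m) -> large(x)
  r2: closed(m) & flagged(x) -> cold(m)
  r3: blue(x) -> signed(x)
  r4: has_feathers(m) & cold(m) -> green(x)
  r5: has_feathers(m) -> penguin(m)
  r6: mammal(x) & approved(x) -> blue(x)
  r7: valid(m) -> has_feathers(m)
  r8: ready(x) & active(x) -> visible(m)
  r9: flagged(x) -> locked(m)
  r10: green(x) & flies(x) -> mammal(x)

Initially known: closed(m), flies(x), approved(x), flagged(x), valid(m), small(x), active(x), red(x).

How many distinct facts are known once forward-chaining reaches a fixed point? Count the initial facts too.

17

Round 1 — r2, r7, r9, derive cold(m), has_feathers(m), locked(m).
Round 2 — r4, r5, derive green(x), penguin(m).
Round 3 — r1, r10, derive large(x), mammal(x).
Round 4 — r6, derive blue(x).
Round 5 — r3, derive signed(x).
Closure: {active(x), approved(x), blue(x), closed(m), cold(m), flagged(x), flies(x), green(x), has_feathers(m), large(x), locked(m), mammal(x), penguin(m), red(x), signed(x), small(x), valid(m)} — 17 facts.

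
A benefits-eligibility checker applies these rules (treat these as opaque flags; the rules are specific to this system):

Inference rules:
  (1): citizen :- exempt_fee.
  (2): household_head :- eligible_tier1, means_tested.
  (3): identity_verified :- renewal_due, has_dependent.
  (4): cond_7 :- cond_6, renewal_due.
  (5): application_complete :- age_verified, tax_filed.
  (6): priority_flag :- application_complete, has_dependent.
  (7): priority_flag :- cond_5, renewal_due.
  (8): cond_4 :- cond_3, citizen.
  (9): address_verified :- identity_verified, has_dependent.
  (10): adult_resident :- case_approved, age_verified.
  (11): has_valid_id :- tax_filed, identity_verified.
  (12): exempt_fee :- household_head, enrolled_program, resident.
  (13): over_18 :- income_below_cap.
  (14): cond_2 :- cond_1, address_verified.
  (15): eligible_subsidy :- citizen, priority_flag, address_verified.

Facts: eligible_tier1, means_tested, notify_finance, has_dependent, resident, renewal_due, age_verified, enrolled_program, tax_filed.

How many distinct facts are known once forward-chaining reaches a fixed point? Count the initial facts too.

18

Round 1 — (2), (3), (5), derive household_head, identity_verified, application_complete.
Round 2 — (6), (9), (11), (12), derive priority_flag, address_verified, has_valid_id, exempt_fee.
Round 3 — (1), derive citizen.
Round 4 — (15), derive eligible_subsidy.
Closure: {address_verified, age_verified, application_complete, citizen, eligible_subsidy, eligible_tier1, enrolled_program, exempt_fee, has_dependent, has_valid_id, household_head, identity_verified, means_tested, notify_finance, priority_flag, renewal_due, resident, tax_filed} — 18 facts.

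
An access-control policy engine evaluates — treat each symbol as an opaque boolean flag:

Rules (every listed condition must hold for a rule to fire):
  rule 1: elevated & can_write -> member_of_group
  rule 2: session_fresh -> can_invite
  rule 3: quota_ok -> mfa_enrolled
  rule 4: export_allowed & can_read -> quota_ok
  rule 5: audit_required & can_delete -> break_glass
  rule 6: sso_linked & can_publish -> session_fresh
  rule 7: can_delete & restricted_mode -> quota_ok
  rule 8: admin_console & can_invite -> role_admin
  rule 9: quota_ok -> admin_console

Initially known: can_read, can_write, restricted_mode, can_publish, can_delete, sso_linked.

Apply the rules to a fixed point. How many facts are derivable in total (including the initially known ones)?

12

Round 1: rule 6 [sso_linked & can_publish -> session_fresh]; rule 7 [can_delete & restricted_mode -> quota_ok]. New: session_fresh, quota_ok.
Round 2: rule 2 [session_fresh -> can_invite]; rule 3 [quota_ok -> mfa_enrolled]; rule 9 [quota_ok -> admin_console]. New: can_invite, mfa_enrolled, admin_console.
Round 3: rule 8 [admin_console & can_invite -> role_admin]. New: role_admin.
Closure: {admin_console, can_delete, can_invite, can_publish, can_read, can_write, mfa_enrolled, quota_ok, restricted_mode, role_admin, session_fresh, sso_linked} — 12 facts.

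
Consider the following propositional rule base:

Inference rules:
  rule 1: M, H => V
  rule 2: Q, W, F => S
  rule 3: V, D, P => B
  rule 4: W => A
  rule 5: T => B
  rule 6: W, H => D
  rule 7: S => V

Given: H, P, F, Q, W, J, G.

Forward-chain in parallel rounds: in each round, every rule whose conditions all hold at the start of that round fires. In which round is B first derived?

Round 1 — rule 2, rule 4, rule 6, derive S, A, D.
Round 2 — rule 7, derive V.
Round 3 — rule 3, derive B.
B first appears in round 3.

3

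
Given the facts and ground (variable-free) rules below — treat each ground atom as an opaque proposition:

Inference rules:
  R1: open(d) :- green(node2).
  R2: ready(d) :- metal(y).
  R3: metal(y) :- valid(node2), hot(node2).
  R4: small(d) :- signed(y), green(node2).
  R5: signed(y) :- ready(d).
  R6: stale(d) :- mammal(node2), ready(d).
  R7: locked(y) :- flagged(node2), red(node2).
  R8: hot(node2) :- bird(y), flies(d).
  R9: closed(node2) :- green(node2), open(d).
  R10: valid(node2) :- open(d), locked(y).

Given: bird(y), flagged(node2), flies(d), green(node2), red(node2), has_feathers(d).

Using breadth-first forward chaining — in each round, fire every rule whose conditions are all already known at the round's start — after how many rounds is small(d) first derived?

Round 1 fires R1, R7, R8, giving open(d), locked(y), hot(node2).
Round 2 fires R9, R10, giving closed(node2), valid(node2).
Round 3 fires R3, giving metal(y).
Round 4 fires R2, giving ready(d).
Round 5 fires R5, giving signed(y).
Round 6 fires R4, giving small(d).
small(d) first appears in round 6.

6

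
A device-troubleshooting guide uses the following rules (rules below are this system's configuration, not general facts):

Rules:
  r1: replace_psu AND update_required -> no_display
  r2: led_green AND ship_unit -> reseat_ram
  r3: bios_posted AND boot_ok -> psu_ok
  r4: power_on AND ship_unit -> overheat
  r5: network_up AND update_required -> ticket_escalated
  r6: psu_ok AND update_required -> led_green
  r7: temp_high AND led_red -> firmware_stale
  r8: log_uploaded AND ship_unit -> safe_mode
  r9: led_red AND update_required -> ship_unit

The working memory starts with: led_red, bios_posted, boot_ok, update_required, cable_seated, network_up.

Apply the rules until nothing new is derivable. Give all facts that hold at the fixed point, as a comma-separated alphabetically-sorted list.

bios_posted, boot_ok, cable_seated, led_green, led_red, network_up, psu_ok, reseat_ram, ship_unit, ticket_escalated, update_required

Round 1 fires r3, r5, r9, giving psu_ok, ticket_escalated, ship_unit.
Round 2 fires r6, giving led_green.
Round 3 fires r2, giving reseat_ram.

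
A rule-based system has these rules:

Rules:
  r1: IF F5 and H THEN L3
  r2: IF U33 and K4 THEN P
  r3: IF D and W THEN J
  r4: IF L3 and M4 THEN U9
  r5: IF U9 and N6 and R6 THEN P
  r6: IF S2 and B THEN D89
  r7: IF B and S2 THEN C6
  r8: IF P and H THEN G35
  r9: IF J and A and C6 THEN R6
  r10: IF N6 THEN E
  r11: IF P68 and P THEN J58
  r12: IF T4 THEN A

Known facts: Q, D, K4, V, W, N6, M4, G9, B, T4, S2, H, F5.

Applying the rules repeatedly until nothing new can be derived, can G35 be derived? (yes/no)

yes

[1] r1 [IF F5 and H THEN L3]; r3 [IF D and W THEN J]; r6 [IF S2 and B THEN D89]; r7 [IF B and S2 THEN C6]; r10 [IF N6 THEN E]; r12 [IF T4 THEN A]. ⇒ new: L3, J, D89, C6, E, A.
[2] r4 [IF L3 and M4 THEN U9]; r9 [IF J and A and C6 THEN R6]. ⇒ new: U9, R6.
[3] r5 [IF U9 and N6 and R6 THEN P]. ⇒ new: P.
[4] r8 [IF P and H THEN G35]. ⇒ new: G35.
G35 appears in round 4, so it is derivable.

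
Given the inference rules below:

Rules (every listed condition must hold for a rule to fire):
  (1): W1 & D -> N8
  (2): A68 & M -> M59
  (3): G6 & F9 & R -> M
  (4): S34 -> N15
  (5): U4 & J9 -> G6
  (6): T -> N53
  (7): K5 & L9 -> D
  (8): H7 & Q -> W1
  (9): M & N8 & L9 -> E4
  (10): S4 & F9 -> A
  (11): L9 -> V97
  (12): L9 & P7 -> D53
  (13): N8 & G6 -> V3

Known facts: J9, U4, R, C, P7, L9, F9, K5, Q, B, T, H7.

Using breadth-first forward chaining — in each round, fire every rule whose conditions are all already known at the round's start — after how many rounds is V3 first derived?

Round 1: (5) [U4 & J9 -> G6]; (6) [T -> N53]; (7) [K5 & L9 -> D]; (8) [H7 & Q -> W1]; (11) [L9 -> V97]; (12) [L9 & P7 -> D53]. Adds G6, N53, D, W1, V97, D53.
Round 2: (1) [W1 & D -> N8]; (3) [G6 & F9 & R -> M]. Adds N8, M.
Round 3: (9) [M & N8 & L9 -> E4]; (13) [N8 & G6 -> V3]. Adds E4, V3.
V3 first appears in round 3.

3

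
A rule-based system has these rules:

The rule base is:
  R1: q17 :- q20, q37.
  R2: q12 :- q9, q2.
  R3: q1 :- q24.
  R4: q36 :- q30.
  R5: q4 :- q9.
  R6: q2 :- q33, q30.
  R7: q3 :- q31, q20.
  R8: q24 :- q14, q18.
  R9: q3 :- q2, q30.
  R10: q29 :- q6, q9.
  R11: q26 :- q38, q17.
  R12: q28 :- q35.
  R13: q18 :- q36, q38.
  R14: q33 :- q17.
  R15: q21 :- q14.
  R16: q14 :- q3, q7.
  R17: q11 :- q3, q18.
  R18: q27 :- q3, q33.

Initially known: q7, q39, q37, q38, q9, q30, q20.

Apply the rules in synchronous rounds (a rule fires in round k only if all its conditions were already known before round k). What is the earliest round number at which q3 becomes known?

Round 1 fires R1, R4, R5, giving q17, q36, q4.
Round 2 fires R11, R13, R14, giving q26, q18, q33.
Round 3 fires R6, giving q2.
Round 4 fires R2, R9, giving q12, q3.
q3 first appears in round 4.

4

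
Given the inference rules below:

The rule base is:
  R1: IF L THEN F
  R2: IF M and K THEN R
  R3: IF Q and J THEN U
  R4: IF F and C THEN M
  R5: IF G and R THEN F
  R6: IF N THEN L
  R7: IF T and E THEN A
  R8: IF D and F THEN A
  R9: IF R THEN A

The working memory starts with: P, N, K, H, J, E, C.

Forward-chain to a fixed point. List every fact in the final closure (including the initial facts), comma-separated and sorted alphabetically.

[1] R6 [IF N THEN L]. ⇒ new: L.
[2] R1 [IF L THEN F]. ⇒ new: F.
[3] R4 [IF F and C THEN M]. ⇒ new: M.
[4] R2 [IF M and K THEN R]. ⇒ new: R.
[5] R9 [IF R THEN A]. ⇒ new: A.

A, C, E, F, H, J, K, L, M, N, P, R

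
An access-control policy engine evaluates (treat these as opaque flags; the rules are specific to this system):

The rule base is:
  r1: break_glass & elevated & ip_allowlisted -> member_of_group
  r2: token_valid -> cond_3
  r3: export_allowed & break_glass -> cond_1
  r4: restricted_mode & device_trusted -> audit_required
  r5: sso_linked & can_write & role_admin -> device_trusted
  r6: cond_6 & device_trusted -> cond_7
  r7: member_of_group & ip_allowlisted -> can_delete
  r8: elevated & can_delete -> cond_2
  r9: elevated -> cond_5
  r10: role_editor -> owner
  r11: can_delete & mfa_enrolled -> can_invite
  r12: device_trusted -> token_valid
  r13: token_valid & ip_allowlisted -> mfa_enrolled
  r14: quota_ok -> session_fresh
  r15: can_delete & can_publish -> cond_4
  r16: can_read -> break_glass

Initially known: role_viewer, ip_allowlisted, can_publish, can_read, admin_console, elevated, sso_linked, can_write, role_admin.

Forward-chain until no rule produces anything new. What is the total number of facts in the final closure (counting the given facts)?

Round 1 fires r5, r9, r16, giving device_trusted, cond_5, break_glass.
Round 2 fires r1, r12, giving member_of_group, token_valid.
Round 3 fires r2, r7, r13, giving cond_3, can_delete, mfa_enrolled.
Round 4 fires r8, r11, r15, giving cond_2, can_invite, cond_4.
Closure: {admin_console, break_glass, can_delete, can_invite, can_publish, can_read, can_write, cond_2, cond_3, cond_4, cond_5, device_trusted, elevated, ip_allowlisted, member_of_group, mfa_enrolled, role_admin, role_viewer, sso_linked, token_valid} — 20 facts.

20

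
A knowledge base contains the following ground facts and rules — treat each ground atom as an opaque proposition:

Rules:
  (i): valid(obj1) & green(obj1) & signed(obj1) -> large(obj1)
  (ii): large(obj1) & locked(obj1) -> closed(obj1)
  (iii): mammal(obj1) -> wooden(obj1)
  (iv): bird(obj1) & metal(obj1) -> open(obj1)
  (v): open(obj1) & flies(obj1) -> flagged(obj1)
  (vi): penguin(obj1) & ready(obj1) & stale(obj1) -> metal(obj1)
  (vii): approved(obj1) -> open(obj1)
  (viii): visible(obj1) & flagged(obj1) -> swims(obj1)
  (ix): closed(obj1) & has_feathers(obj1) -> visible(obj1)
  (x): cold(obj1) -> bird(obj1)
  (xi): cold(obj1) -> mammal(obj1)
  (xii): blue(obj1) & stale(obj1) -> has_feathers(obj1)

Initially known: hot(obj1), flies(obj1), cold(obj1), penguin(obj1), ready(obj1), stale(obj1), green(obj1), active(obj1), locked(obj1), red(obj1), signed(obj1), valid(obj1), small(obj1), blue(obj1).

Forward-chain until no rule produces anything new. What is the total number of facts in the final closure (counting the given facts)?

25

Round 1 — (i), (vi), (x), (xi), (xii), derive large(obj1), metal(obj1), bird(obj1), mammal(obj1), has_feathers(obj1).
Round 2 — (ii), (iii), (iv), derive closed(obj1), wooden(obj1), open(obj1).
Round 3 — (v), (ix), derive flagged(obj1), visible(obj1).
Round 4 — (viii), derive swims(obj1).
Closure: {active(obj1), bird(obj1), blue(obj1), closed(obj1), cold(obj1), flagged(obj1), flies(obj1), green(obj1), has_feathers(obj1), hot(obj1), large(obj1), locked(obj1), mammal(obj1), metal(obj1), open(obj1), penguin(obj1), ready(obj1), red(obj1), signed(obj1), small(obj1), stale(obj1), swims(obj1), valid(obj1), visible(obj1), wooden(obj1)} — 25 facts.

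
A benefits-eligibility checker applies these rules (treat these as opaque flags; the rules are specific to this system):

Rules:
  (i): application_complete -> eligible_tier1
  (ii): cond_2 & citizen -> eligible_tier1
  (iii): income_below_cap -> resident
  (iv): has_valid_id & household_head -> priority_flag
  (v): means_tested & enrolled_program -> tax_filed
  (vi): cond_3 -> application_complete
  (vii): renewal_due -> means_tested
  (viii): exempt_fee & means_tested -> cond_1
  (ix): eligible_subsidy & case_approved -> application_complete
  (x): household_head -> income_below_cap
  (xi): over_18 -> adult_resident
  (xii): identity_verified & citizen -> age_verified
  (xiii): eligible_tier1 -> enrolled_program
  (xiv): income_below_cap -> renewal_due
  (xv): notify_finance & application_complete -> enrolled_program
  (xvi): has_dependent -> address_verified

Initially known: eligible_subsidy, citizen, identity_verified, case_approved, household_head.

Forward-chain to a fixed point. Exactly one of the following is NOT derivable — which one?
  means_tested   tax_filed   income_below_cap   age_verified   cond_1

cond_1

Round 1 — (ix), (x), (xii), derive application_complete, income_below_cap, age_verified.
Round 2 — (i), (iii), (xiv), derive eligible_tier1, resident, renewal_due.
Round 3 — (vii), (xiii), derive means_tested, enrolled_program.
Round 4 — (v), derive tax_filed.
Derived: age_verified (round 1), means_tested (round 3), income_below_cap (round 1), tax_filed (round 4). cond_1 never appears in any round.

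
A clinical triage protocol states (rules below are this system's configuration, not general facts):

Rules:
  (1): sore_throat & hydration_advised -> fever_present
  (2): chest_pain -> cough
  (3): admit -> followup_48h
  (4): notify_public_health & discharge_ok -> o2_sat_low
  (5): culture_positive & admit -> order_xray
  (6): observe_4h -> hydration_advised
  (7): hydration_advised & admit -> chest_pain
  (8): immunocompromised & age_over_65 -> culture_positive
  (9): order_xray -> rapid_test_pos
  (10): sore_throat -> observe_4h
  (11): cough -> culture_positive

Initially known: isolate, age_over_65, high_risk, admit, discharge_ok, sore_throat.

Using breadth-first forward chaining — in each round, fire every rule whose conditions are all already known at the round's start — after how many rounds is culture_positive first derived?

5

Round 1: (3) [admit -> followup_48h]; (10) [sore_throat -> observe_4h]. New: followup_48h, observe_4h.
Round 2: (6) [observe_4h -> hydration_advised]. New: hydration_advised.
Round 3: (1) [sore_throat & hydration_advised -> fever_present]; (7) [hydration_advised & admit -> chest_pain]. New: fever_present, chest_pain.
Round 4: (2) [chest_pain -> cough]. New: cough.
Round 5: (11) [cough -> culture_positive]. New: culture_positive.
culture_positive first appears in round 5.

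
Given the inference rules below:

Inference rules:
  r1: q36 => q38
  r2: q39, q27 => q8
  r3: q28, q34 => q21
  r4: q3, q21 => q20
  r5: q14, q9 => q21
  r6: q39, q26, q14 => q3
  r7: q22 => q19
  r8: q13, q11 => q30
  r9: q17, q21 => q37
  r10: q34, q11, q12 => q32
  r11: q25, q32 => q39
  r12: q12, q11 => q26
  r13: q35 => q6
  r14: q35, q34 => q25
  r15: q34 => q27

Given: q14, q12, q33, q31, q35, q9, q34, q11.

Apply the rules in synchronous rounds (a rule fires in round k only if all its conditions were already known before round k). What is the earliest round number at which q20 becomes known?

[1] r5 [q14, q9 => q21]; r10 [q34, q11, q12 => q32]; r12 [q12, q11 => q26]; r13 [q35 => q6]; r14 [q35, q34 => q25]; r15 [q34 => q27]. ⇒ new: q21, q32, q26, q6, q25, q27.
[2] r11 [q25, q32 => q39]. ⇒ new: q39.
[3] r2 [q39, q27 => q8]; r6 [q39, q26, q14 => q3]. ⇒ new: q8, q3.
[4] r4 [q3, q21 => q20]. ⇒ new: q20.
q20 first appears in round 4.

4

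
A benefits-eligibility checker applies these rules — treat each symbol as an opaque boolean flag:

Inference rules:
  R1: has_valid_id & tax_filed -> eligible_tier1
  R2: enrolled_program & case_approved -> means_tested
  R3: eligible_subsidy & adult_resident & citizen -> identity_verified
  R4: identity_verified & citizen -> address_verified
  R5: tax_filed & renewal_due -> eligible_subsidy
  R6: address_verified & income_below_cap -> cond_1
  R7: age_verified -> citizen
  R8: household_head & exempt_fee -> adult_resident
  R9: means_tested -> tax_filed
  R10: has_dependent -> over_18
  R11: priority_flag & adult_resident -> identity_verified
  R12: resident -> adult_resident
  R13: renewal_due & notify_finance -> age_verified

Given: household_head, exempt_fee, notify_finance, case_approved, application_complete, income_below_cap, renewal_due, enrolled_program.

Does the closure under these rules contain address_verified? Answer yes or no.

yes

Round 1: R2 [enrolled_program & case_approved -> means_tested]; R8 [household_head & exempt_fee -> adult_resident]; R13 [renewal_due & notify_finance -> age_verified]. New: means_tested, adult_resident, age_verified.
Round 2: R7 [age_verified -> citizen]; R9 [means_tested -> tax_filed]. New: citizen, tax_filed.
Round 3: R5 [tax_filed & renewal_due -> eligible_subsidy]. New: eligible_subsidy.
Round 4: R3 [eligible_subsidy & adult_resident & citizen -> identity_verified]. New: identity_verified.
Round 5: R4 [identity_verified & citizen -> address_verified]. New: address_verified.
Round 6: R6 [address_verified & income_below_cap -> cond_1]. New: cond_1.
address_verified appears in round 5, so it is derivable.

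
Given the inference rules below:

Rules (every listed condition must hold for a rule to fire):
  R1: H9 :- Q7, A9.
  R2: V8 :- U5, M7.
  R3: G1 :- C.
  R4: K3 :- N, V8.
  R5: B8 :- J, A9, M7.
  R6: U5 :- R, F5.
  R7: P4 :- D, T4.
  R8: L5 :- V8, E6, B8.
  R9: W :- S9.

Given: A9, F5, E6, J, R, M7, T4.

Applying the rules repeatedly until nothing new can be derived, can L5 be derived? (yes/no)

Round 1: R5 [B8 :- J, A9, M7.]; R6 [U5 :- R, F5.]. Adds B8, U5.
Round 2: R2 [V8 :- U5, M7.]. Adds V8.
Round 3: R8 [L5 :- V8, E6, B8.]. Adds L5.
L5 appears in round 3, so it is derivable.

yes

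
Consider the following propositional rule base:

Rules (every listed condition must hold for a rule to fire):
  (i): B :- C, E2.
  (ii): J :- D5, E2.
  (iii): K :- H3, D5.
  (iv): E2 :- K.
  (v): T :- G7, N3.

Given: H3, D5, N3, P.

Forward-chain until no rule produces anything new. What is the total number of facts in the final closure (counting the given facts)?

Round 1 — (iii), derive K.
Round 2 — (iv), derive E2.
Round 3 — (ii), derive J.
Closure: {D5, E2, H3, J, K, N3, P} — 7 facts.

7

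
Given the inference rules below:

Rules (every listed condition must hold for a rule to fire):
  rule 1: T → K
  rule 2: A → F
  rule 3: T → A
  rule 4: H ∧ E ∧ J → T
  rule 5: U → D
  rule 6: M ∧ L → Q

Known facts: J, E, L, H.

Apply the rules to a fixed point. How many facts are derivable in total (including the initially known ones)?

8

[1] rule 4 [H ∧ E ∧ J → T]. ⇒ new: T.
[2] rule 1 [T → K]; rule 3 [T → A]. ⇒ new: K, A.
[3] rule 2 [A → F]. ⇒ new: F.
Closure: {A, E, F, H, J, K, L, T} — 8 facts.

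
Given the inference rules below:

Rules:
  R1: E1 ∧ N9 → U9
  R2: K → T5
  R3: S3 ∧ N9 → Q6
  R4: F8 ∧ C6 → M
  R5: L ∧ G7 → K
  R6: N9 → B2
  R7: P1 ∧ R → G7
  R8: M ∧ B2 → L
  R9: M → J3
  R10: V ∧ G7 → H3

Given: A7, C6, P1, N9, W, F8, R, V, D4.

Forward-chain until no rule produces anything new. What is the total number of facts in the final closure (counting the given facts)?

Round 1 fires R4, R6, R7, giving M, B2, G7.
Round 2 fires R8, R9, R10, giving L, J3, H3.
Round 3 fires R5, giving K.
Round 4 fires R2, giving T5.
Closure: {A7, B2, C6, D4, F8, G7, H3, J3, K, L, M, N9, P1, R, T5, V, W} — 17 facts.

17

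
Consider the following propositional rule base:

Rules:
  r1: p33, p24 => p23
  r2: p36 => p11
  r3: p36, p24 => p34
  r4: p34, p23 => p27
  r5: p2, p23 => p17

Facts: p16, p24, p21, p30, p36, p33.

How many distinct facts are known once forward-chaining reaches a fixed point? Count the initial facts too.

Round 1: r1 [p33, p24 => p23]; r2 [p36 => p11]; r3 [p36, p24 => p34]. New: p23, p11, p34.
Round 2: r4 [p34, p23 => p27]. New: p27.
Closure: {p11, p16, p21, p23, p24, p27, p30, p33, p34, p36} — 10 facts.

10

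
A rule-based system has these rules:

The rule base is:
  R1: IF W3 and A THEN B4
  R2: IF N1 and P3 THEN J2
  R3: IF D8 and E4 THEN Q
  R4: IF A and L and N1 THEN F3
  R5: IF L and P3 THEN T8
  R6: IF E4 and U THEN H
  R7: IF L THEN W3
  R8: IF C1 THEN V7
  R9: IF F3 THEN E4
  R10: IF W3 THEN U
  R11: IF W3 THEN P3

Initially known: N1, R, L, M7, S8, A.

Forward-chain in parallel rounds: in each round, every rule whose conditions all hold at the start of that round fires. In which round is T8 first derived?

[1] R4 [IF A and L and N1 THEN F3]; R7 [IF L THEN W3]. ⇒ new: F3, W3.
[2] R1 [IF W3 and A THEN B4]; R9 [IF F3 THEN E4]; R10 [IF W3 THEN U]; R11 [IF W3 THEN P3]. ⇒ new: B4, E4, U, P3.
[3] R2 [IF N1 and P3 THEN J2]; R5 [IF L and P3 THEN T8]; R6 [IF E4 and U THEN H]. ⇒ new: J2, T8, H.
T8 first appears in round 3.

3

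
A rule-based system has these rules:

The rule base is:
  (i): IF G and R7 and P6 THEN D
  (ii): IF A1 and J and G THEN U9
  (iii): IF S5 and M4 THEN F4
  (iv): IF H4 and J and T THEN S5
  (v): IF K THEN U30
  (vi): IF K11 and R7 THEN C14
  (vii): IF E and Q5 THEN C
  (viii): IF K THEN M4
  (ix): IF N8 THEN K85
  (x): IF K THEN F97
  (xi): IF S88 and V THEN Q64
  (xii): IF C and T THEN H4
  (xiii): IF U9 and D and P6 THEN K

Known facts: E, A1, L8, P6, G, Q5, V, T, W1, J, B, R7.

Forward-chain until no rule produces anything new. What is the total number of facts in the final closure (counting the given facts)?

Round 1 — (i), (ii), (vii), derive D, U9, C.
Round 2 — (xii), (xiii), derive H4, K.
Round 3 — (iv), (v), (viii), (x), derive S5, U30, M4, F97.
Round 4 — (iii), derive F4.
Closure: {A1, B, C, D, E, F4, F97, G, H4, J, K, L8, M4, P6, Q5, R7, S5, T, U30, U9, V, W1} — 22 facts.

22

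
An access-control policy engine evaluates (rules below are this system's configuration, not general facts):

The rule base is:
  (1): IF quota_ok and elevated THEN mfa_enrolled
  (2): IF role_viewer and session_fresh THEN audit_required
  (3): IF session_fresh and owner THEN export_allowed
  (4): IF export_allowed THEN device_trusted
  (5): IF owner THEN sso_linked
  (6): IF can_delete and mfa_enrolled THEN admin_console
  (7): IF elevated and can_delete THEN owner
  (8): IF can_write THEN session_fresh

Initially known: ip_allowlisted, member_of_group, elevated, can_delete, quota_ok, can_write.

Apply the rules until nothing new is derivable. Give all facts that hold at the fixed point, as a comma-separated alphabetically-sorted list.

Round 1 fires (1), (7), (8), giving mfa_enrolled, owner, session_fresh.
Round 2 fires (3), (5), (6), giving export_allowed, sso_linked, admin_console.
Round 3 fires (4), giving device_trusted.

admin_console, can_delete, can_write, device_trusted, elevated, export_allowed, ip_allowlisted, member_of_group, mfa_enrolled, owner, quota_ok, session_fresh, sso_linked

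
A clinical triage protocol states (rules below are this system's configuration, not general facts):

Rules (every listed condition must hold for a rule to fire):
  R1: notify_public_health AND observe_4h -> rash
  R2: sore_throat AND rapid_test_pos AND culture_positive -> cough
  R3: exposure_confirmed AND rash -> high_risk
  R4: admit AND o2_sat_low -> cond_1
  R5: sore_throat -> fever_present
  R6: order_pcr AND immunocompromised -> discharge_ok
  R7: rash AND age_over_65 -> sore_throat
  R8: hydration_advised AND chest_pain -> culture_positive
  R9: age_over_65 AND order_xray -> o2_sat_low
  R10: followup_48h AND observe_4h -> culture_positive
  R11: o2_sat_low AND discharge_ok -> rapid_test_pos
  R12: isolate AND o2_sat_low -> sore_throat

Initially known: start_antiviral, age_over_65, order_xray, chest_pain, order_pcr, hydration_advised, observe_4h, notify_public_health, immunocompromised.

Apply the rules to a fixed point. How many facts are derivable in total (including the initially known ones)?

Round 1 fires R1, R6, R8, R9, giving rash, discharge_ok, culture_positive, o2_sat_low.
Round 2 fires R7, R11, giving sore_throat, rapid_test_pos.
Round 3 fires R2, R5, giving cough, fever_present.
Closure: {age_over_65, chest_pain, cough, culture_positive, discharge_ok, fever_present, hydration_advised, immunocompromised, notify_public_health, o2_sat_low, observe_4h, order_pcr, order_xray, rapid_test_pos, rash, sore_throat, start_antiviral} — 17 facts.

17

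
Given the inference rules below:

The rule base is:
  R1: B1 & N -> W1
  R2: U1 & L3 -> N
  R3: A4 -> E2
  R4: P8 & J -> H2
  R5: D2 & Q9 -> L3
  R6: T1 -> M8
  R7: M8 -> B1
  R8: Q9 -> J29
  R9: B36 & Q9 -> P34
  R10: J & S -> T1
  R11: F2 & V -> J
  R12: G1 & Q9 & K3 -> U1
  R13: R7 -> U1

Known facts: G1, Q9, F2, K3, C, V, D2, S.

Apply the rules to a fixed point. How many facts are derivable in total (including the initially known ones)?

[1] R5 [D2 & Q9 -> L3]; R8 [Q9 -> J29]; R11 [F2 & V -> J]; R12 [G1 & Q9 & K3 -> U1]. ⇒ new: L3, J29, J, U1.
[2] R2 [U1 & L3 -> N]; R10 [J & S -> T1]. ⇒ new: N, T1.
[3] R6 [T1 -> M8]. ⇒ new: M8.
[4] R7 [M8 -> B1]. ⇒ new: B1.
[5] R1 [B1 & N -> W1]. ⇒ new: W1.
Closure: {B1, C, D2, F2, G1, J, J29, K3, L3, M8, N, Q9, S, T1, U1, V, W1} — 17 facts.

17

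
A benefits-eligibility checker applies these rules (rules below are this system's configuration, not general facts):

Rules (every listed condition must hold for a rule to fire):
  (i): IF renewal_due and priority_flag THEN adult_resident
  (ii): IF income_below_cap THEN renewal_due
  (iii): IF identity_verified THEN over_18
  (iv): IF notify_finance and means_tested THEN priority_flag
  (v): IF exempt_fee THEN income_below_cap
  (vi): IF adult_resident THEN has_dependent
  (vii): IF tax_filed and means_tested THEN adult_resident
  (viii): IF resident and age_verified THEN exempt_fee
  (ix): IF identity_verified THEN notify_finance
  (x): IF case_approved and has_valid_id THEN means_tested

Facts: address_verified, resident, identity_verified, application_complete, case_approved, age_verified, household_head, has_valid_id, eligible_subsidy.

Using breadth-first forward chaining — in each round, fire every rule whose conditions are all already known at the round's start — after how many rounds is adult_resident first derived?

4

Round 1: (iii) [IF identity_verified THEN over_18]; (viii) [IF resident and age_verified THEN exempt_fee]; (ix) [IF identity_verified THEN notify_finance]; (x) [IF case_approved and has_valid_id THEN means_tested]. New: over_18, exempt_fee, notify_finance, means_tested.
Round 2: (iv) [IF notify_finance and means_tested THEN priority_flag]; (v) [IF exempt_fee THEN income_below_cap]. New: priority_flag, income_below_cap.
Round 3: (ii) [IF income_below_cap THEN renewal_due]. New: renewal_due.
Round 4: (i) [IF renewal_due and priority_flag THEN adult_resident]. New: adult_resident.
adult_resident first appears in round 4.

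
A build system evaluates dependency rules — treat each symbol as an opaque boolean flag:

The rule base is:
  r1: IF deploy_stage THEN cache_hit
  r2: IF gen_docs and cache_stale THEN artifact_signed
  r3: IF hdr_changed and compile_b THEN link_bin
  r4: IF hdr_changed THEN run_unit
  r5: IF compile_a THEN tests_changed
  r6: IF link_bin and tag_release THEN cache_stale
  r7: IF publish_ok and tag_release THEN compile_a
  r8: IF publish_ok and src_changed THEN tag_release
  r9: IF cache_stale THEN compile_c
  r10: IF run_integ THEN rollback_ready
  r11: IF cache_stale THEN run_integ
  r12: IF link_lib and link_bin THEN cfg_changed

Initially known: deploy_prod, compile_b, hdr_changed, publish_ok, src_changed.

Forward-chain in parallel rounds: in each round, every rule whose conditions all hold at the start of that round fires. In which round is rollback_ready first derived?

4

Round 1: r3 [IF hdr_changed and compile_b THEN link_bin]; r4 [IF hdr_changed THEN run_unit]; r8 [IF publish_ok and src_changed THEN tag_release]. Adds link_bin, run_unit, tag_release.
Round 2: r6 [IF link_bin and tag_release THEN cache_stale]; r7 [IF publish_ok and tag_release THEN compile_a]. Adds cache_stale, compile_a.
Round 3: r5 [IF compile_a THEN tests_changed]; r9 [IF cache_stale THEN compile_c]; r11 [IF cache_stale THEN run_integ]. Adds tests_changed, compile_c, run_integ.
Round 4: r10 [IF run_integ THEN rollback_ready]. Adds rollback_ready.
rollback_ready first appears in round 4.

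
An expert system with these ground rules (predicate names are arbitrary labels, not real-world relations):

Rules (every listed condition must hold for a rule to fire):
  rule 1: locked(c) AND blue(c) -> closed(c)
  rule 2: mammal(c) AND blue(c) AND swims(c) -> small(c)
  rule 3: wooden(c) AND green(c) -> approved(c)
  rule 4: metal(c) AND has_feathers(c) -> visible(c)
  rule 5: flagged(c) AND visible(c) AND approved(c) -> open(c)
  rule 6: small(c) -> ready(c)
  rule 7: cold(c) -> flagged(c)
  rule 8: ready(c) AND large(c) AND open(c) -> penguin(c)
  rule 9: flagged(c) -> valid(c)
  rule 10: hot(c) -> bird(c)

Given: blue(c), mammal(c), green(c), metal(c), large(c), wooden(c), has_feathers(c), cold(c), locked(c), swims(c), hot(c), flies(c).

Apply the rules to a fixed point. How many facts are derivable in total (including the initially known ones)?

22

[1] rule 1 [locked(c) AND blue(c) -> closed(c)]; rule 2 [mammal(c) AND blue(c) AND swims(c) -> small(c)]; rule 3 [wooden(c) AND green(c) -> approved(c)]; rule 4 [metal(c) AND has_feathers(c) -> visible(c)]; rule 7 [cold(c) -> flagged(c)]; rule 10 [hot(c) -> bird(c)]. ⇒ new: closed(c), small(c), approved(c), visible(c), flagged(c), bird(c).
[2] rule 5 [flagged(c) AND visible(c) AND approved(c) -> open(c)]; rule 6 [small(c) -> ready(c)]; rule 9 [flagged(c) -> valid(c)]. ⇒ new: open(c), ready(c), valid(c).
[3] rule 8 [ready(c) AND large(c) AND open(c) -> penguin(c)]. ⇒ new: penguin(c).
Closure: {approved(c), bird(c), blue(c), closed(c), cold(c), flagged(c), flies(c), green(c), has_feathers(c), hot(c), large(c), locked(c), mammal(c), metal(c), open(c), penguin(c), ready(c), small(c), swims(c), valid(c), visible(c), wooden(c)} — 22 facts.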